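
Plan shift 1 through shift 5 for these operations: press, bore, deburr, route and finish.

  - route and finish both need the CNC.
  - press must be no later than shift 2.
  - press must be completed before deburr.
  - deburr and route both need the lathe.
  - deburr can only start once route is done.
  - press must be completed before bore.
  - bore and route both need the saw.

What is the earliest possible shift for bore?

Precedence pushes bore to at least shift 2.
bore at shift 2 is achievable: bore=shift 2; deburr=shift 2; press=shift 1; route=shift 1; finish=shift 2.

shift 2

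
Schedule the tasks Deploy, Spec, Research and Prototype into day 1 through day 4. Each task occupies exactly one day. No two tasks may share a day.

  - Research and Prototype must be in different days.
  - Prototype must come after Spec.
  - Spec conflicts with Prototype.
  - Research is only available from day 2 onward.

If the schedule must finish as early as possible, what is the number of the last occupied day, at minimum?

4

The precedence chain requires at least 2 distinct days.
With at most 1 per day and 4 tasks, at least 4 days are needed.
4 works (last occupied day: day 4): for example Research in day 2, Deploy in day 4, Prototype in day 3, Spec in day 1.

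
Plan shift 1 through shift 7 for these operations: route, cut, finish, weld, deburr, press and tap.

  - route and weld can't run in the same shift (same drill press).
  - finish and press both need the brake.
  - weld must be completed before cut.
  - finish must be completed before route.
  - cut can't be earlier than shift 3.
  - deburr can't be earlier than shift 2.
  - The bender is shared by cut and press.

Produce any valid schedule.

press -> shift 2; tap -> shift 1; cut -> shift 3; finish -> shift 1; route -> shift 2; deburr -> shift 2; weld -> shift 1

Checking: weld(shift 1) before cut(shift 3); finish(shift 1) before route(shift 2); cut(shift 3) != press(shift 2); route(shift 2) != weld(shift 1); finish(shift 1) != press(shift 2); cut=shift 3 in [shift 3,shift 7]; deburr=shift 2 in [shift 2,shift 7].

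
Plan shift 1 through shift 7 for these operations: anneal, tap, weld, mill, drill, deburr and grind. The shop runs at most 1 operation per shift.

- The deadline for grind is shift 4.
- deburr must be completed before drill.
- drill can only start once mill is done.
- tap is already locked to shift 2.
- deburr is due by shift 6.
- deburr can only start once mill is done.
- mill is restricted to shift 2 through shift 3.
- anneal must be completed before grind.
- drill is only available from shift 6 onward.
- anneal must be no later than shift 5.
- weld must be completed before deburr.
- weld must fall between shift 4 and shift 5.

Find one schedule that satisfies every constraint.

anneal=shift 1; deburr=shift 6; weld=shift 5; grind=shift 4; drill=shift 7; mill=shift 3; tap=shift 2

Checking: anneal(shift 1) before grind(shift 4); weld(shift 5) before deburr(shift 6); mill(shift 3) before deburr(shift 6); mill(shift 3) before drill(shift 7); deburr(shift 6) before drill(shift 7); drill=shift 7 in [shift 6,shift 7]; mill=shift 3 in [shift 2,shift 3]; tap=shift 2 in [shift 2,shift 2]; deburr=shift 6 in [shift 1,shift 6]; weld=shift 5 in [shift 4,shift 5]; anneal=shift 1 in [shift 1,shift 5]; grind=shift 4 in [shift 1,shift 4]; max 1 per shift (cap 1).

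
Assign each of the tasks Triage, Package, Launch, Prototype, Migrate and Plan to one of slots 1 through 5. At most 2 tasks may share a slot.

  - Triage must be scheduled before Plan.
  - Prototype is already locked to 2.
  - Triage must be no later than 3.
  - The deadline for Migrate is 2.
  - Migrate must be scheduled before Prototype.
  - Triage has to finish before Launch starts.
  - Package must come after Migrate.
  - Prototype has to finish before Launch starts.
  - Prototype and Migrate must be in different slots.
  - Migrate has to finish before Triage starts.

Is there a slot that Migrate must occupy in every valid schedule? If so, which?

Migrate's window is 1–2.
Prototype is fixed at 2, and Migrate can't share a slot with Prototype.
So Migrate must be 1.

1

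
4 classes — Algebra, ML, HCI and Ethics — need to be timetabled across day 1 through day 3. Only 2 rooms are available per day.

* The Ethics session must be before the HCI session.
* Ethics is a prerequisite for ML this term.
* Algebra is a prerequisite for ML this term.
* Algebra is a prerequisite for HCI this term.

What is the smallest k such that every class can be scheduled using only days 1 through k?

2 days

The precedence chain requires at least 2 distinct days.
With at most 2 per day and 4 classes, at least 2 days are needed.
2 works (last occupied day: day 2): for example HCI -> day 2; Ethics -> day 1; ML -> day 2; Algebra -> day 1.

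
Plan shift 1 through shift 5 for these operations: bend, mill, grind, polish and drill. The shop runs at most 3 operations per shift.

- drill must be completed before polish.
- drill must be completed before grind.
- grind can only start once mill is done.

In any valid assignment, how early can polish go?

shift 2

Precedence pushes polish to at least shift 2.
polish at shift 2 is achievable: mill -> shift 1; polish -> shift 2; bend -> shift 1; drill -> shift 1; grind -> shift 2.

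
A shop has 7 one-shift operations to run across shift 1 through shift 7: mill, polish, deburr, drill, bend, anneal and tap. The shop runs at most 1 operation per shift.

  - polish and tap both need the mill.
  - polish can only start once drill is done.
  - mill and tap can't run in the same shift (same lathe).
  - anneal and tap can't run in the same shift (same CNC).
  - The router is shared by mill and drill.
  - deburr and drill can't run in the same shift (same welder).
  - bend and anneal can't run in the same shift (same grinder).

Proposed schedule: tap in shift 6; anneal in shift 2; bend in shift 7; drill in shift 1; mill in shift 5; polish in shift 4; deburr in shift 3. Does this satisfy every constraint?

mill and tap can't run in the same shift (same lathe) — holds.
bend and anneal can't run in the same shift (same grinder) — holds.
The shop runs at most 1 operation per shift — holds.
deburr and drill can't run in the same shift (same welder) — holds.
The router is shared by mill and drill — holds.
anneal and tap can't run in the same shift (same CNC) — holds.
polish and tap both need the mill — holds.
polish can only start once drill is done — holds.

Yes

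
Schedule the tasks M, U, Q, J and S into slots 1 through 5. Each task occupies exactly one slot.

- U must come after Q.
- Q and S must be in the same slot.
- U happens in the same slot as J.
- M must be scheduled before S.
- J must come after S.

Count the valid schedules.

Splitting on M: it can be 1 (6), 2 (3), 3 (1). Listing each branch's schedules as (U, Q, J, S):
M=1: (3,2,3,2) (4,2,4,2) (4,3,4,3) (5,2,5,2) (5,3,5,3) (5,4,5,4) — 6.
M=2: (4,3,4,3) (5,3,5,3) (5,4,5,4) — 3.
M=3: (5,4,5,4) — 1.
Summing: 6 + 3 + 1 = 10.

10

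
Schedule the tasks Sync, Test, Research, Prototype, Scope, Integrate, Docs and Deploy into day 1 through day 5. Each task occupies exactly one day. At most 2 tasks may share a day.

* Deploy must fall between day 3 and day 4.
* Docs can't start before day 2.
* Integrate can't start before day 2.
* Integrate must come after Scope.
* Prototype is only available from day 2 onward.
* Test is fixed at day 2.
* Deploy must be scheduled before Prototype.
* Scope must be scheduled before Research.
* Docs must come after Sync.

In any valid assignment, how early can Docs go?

Docs is available from day 2.
Docs at day 2 is achievable: Sync -> day 1; Deploy -> day 3; Docs -> day 2; Prototype -> day 4; Integrate -> day 3; Test -> day 2; Research -> day 4; Scope -> day 1.

day 2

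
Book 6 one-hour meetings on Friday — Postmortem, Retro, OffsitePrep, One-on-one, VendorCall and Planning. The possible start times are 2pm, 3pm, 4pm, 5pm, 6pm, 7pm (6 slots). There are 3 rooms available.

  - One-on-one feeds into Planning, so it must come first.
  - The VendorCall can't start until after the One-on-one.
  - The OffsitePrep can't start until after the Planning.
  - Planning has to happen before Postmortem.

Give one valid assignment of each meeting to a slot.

OffsitePrep -> 4pm; Planning -> 3pm; One-on-one -> 2pm; Postmortem -> 4pm; VendorCall -> 3pm; Retro -> 2pm

Checking: One-on-one(2pm) before Planning(3pm); Planning(3pm) before OffsitePrep(4pm); One-on-one(2pm) before VendorCall(3pm); Planning(3pm) before Postmortem(4pm); max 2 per slot (cap 3).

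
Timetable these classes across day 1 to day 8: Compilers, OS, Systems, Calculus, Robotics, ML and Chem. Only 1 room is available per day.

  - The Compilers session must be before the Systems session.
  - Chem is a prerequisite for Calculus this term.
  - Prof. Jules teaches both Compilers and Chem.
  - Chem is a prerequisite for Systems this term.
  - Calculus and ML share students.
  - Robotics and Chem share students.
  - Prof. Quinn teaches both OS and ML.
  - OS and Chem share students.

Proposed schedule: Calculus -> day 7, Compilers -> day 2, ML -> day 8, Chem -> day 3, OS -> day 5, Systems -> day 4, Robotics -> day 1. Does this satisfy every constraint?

Prof. Jules teaches both Compilers and Chem — holds.
Chem is a prerequisite for Systems this term — holds.
Only 1 room is available per day — holds.
Robotics and Chem share students — holds.
Prof. Quinn teaches both OS and ML — holds.
Calculus and ML share students — holds.
OS and Chem share students — holds.
Chem is a prerequisite for Calculus this term — holds.
The Compilers session must be before the Systems session — holds.

Yes, all constraints hold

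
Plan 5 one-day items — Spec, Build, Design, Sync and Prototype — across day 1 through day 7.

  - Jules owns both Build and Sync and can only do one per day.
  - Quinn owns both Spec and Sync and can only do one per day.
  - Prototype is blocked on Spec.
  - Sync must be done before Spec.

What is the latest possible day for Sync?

day 5

Downstream work caps Sync at day 5.
Sync at day 5 is achievable: Sync=day 5; Prototype=day 7; Design=day 1; Spec=day 6; Build=day 1.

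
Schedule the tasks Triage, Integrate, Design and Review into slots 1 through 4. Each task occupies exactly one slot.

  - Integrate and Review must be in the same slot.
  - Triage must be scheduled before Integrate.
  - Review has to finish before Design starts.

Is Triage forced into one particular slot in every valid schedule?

Triage can be 1 (e.g. Integrate -> 2, Triage -> 1, Design -> 3, Review -> 2) or 2 (e.g. Integrate -> 3; Triage -> 2; Design -> 4; Review -> 3).

No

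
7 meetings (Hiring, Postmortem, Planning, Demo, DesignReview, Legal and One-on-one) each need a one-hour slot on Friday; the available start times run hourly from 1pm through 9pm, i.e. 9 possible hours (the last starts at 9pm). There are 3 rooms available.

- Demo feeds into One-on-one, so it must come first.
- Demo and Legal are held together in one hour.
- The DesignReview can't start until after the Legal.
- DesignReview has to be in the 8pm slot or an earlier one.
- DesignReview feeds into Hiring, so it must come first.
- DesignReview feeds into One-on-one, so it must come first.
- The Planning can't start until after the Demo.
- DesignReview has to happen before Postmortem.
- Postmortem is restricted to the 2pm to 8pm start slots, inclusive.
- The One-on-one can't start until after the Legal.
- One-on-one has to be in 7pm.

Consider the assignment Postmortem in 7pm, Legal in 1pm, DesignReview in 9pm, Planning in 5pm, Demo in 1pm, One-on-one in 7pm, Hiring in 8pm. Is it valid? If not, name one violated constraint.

Demo feeds into One-on-one, so it must come first — holds.
DesignReview feeds into One-on-one, so it must come first — violated.
Postmortem is restricted to the 2pm to 8pm start slots, inclusive — holds.
DesignReview feeds into Hiring, so it must come first — violated.
The One-on-one can't start until after the Legal — holds.
One-on-one has to be in 7pm — holds.
The DesignReview can't start until after the Legal — holds.
DesignReview has to happen before Postmortem — violated.
There are 3 rooms available — holds.
DesignReview has to be in the 8pm slot or an earlier one — violated.
The Planning can't start until after the Demo — holds.
Demo and Legal are held together in one hour — holds.

Invalid. DesignReview has to be in the 8pm slot or an earlier one.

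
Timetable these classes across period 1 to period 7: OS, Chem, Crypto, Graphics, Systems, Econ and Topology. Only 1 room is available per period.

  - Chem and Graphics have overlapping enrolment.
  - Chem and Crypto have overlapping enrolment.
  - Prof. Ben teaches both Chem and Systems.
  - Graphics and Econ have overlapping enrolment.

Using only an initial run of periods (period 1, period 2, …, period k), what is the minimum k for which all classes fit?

7 periods

With at most 1 per period and 7 classes, at least 7 periods are needed.
7 works (last occupied period: period 7): for example Econ -> period 6, Topology -> period 7, Systems -> period 5, Chem -> period 2, OS -> period 1, Crypto -> period 3, Graphics -> period 4.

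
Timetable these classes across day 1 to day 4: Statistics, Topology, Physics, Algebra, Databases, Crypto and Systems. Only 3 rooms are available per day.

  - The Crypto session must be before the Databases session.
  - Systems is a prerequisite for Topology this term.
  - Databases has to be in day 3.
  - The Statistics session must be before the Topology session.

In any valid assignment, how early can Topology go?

Precedence pushes Topology to at least day 2.
Topology at day 2 is achievable: Crypto in day 1, Physics in day 2, Algebra in day 2, Statistics in day 1, Databases in day 3, Systems in day 1, Topology in day 2.

day 2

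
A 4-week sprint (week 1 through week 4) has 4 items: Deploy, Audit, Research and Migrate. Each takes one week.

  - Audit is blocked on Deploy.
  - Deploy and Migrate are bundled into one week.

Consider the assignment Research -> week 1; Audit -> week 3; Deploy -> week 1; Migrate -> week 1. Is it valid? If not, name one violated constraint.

Audit is blocked on Deploy — holds.
Deploy and Migrate are bundled into one week — holds.

Valid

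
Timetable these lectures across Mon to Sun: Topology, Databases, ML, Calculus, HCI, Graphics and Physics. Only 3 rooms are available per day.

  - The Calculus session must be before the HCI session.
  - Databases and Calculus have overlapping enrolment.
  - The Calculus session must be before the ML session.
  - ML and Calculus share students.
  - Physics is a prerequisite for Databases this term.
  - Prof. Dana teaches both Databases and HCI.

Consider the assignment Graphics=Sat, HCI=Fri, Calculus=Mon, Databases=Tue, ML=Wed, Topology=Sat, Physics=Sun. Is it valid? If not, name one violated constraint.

No. Physics is a prerequisite for Databases this term is not satisfied.

The Calculus session must be before the ML session — holds.
Only 3 rooms are available per day — holds.
The Calculus session must be before the HCI session — holds.
Prof. Dana teaches both Databases and HCI — holds.
Physics is a prerequisite for Databases this term — violated.
Databases and Calculus have overlapping enrolment — holds.
ML and Calculus share students — holds.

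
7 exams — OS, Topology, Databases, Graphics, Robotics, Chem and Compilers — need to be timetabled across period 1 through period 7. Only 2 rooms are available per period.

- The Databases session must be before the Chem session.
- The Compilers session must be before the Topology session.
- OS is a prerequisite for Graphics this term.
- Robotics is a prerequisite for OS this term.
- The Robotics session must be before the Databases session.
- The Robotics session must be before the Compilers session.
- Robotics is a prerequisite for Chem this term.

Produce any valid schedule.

Databases in period 2; Graphics in period 4; Robotics in period 1; Chem in period 3; Compilers in period 3; Topology in period 4; OS in period 2

Checking: Robotics(period 1) before Databases(period 2); Robotics(period 1) before OS(period 2); Robotics(period 1) before Compilers(period 3); Robotics(period 1) before Chem(period 3); Compilers(period 3) before Topology(period 4); Databases(period 2) before Chem(period 3); OS(period 2) before Graphics(period 4); max 2 per period (cap 2).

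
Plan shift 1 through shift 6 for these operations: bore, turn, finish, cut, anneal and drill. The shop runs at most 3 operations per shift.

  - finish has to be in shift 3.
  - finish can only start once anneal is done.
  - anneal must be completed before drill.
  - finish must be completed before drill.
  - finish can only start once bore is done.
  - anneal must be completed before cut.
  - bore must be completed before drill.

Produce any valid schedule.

cut in shift 2; bore in shift 1; turn in shift 1; drill in shift 4; anneal in shift 1; finish in shift 3

Checking: anneal(shift 1) before cut(shift 2); finish(shift 3) before drill(shift 4); bore(shift 1) before drill(shift 4); anneal(shift 1) before finish(shift 3); bore(shift 1) before finish(shift 3); anneal(shift 1) before drill(shift 4); finish=shift 3 in [shift 3,shift 3]; max 3 per shift (cap 3).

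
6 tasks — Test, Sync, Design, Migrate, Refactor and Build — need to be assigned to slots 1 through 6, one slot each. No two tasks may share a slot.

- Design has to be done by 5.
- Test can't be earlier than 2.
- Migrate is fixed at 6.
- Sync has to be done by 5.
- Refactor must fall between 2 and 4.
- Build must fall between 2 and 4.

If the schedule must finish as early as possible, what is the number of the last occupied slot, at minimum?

With at most 1 per slot and 6 tasks, at least 6 slots are needed.
Migrate can't be placed before 6, so the schedule must run through at least slot 6.
6 works (last occupied slot: 6): for example Refactor -> 2, Test -> 4, Build -> 3, Design -> 5, Migrate -> 6, Sync -> 1.

slot 6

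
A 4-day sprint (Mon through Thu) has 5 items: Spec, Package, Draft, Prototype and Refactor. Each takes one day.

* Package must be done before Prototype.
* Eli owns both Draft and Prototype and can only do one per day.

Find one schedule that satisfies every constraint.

Package -> Mon; Draft -> Mon; Spec -> Mon; Refactor -> Mon; Prototype -> Tue

Checking: Package(Mon) before Prototype(Tue); Draft(Mon) != Prototype(Tue).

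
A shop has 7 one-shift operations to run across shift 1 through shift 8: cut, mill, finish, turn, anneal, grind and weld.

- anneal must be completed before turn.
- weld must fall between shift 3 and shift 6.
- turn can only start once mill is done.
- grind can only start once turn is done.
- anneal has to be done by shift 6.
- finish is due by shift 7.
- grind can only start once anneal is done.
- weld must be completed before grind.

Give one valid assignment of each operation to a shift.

cut -> shift 1, grind -> shift 4, turn -> shift 2, mill -> shift 1, finish -> shift 1, weld -> shift 3, anneal -> shift 1

Checking: anneal(shift 1) before turn(shift 2); mill(shift 1) before turn(shift 2); turn(shift 2) before grind(shift 4); weld(shift 3) before grind(shift 4); anneal(shift 1) before grind(shift 4); weld=shift 3 in [shift 3,shift 6]; finish=shift 1 in [shift 1,shift 7]; anneal=shift 1 in [shift 1,shift 6].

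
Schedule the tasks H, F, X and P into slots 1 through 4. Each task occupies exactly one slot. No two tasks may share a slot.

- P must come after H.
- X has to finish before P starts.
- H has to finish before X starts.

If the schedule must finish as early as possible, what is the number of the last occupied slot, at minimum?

slot 4

The precedence chain requires at least 3 distinct slots.
With at most 1 per slot and 4 tasks, at least 4 slots are needed.
4 works (last occupied slot: 4): for example X -> 2, F -> 4, H -> 1, P -> 3.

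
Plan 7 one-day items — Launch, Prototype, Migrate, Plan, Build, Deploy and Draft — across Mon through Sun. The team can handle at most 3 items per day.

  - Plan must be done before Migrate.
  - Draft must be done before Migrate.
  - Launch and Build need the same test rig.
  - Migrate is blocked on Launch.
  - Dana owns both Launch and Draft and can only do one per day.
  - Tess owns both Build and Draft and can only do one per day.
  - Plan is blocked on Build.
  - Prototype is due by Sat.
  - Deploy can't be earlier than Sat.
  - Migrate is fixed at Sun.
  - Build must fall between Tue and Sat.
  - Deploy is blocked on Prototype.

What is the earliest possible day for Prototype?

Prototype's own window allows nothing later than Sat.
Prototype at Mon is achievable: Draft -> Wed; Plan -> Wed; Migrate -> Sun; Build -> Tue; Deploy -> Sat; Prototype -> Mon; Launch -> Mon.

Mon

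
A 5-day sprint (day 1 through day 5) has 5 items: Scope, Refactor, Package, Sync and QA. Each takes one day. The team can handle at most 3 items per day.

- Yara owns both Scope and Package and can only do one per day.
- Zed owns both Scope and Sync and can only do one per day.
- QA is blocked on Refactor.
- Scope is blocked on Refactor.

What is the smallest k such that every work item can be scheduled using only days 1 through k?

2 days

The precedence chain requires at least 2 distinct days.
With at most 3 per day and 5 work items, at least 2 days are needed.
2 works (last occupied day: day 2): for example Sync -> day 1, Refactor -> day 1, QA -> day 2, Scope -> day 2, Package -> day 1.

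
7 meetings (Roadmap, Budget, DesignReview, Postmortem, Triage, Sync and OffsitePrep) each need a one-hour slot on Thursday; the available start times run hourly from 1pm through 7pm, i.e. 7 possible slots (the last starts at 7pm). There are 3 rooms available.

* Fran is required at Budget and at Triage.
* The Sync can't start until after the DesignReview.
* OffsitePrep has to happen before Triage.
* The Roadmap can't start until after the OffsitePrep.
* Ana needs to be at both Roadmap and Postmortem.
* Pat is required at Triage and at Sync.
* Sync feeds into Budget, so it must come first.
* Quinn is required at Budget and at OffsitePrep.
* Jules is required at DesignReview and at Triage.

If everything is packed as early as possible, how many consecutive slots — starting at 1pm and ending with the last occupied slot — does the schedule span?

The precedence chain requires at least 3 distinct slots.
With at most 3 per slot and 7 meetings, at least 3 slots are needed.
Could 3 slots be enough, i.e. nothing placed later than 3pm? No: Sync must come after DesignReview (at 1pm or later) → {2pm, 3pm}; Budget must come after Sync (at 2pm or later) → {3pm}; Sync must come before Budget (at 3pm or earlier) → {2pm}; Triage must come after OffsitePrep (at 1pm or later) → {2pm, 3pm}; Triage can't share with Sync (2pm) → {3pm}; Triage can't share with Budget (3pm) → nothing is left.
So 3 slots is not enough.
4 works (last occupied slot: 4pm): for example Budget in 3pm, OffsitePrep in 1pm, Postmortem in 1pm, Triage in 4pm, Roadmap in 2pm, DesignReview in 1pm, Sync in 2pm.

4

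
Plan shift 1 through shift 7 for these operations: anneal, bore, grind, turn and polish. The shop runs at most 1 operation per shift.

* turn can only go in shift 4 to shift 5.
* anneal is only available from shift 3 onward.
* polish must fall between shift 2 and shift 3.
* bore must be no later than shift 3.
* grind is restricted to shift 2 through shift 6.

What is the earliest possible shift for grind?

Grind is available from shift 2; grind's own window allows nothing later than shift 6.
grind at shift 2 is achievable: turn=shift 4; polish=shift 3; anneal=shift 5; grind=shift 2; bore=shift 1.

shift 2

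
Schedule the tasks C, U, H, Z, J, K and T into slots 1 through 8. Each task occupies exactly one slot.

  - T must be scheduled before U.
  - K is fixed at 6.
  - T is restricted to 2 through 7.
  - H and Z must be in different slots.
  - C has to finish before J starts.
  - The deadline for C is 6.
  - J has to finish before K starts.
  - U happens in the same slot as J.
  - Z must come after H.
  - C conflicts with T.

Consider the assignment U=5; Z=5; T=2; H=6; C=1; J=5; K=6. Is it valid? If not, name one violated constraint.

H and Z must be in different slots — holds.
Z must come after H — violated.
C has to finish before J starts — holds.
C conflicts with T — holds.
T must be scheduled before U — holds.
T is restricted to 2 through 7 — holds.
K is fixed at 6 — holds.
U happens in the same slot as J — holds.
J has to finish before K starts — holds.
The deadline for C is 6 — holds.

No — it violates: Z must come after H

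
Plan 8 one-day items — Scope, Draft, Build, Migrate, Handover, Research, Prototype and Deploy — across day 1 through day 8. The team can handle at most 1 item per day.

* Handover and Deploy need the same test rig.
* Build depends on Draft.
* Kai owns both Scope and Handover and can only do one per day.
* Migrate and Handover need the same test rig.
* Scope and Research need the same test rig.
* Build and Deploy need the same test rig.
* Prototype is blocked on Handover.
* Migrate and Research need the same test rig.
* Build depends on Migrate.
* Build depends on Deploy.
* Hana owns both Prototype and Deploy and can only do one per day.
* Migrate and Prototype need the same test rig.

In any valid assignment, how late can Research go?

day 8

Research at day 8 is achievable: Deploy=day 3; Migrate=day 2; Build=day 4; Handover=day 5; Research=day 8; Scope=day 7; Draft=day 1; Prototype=day 6.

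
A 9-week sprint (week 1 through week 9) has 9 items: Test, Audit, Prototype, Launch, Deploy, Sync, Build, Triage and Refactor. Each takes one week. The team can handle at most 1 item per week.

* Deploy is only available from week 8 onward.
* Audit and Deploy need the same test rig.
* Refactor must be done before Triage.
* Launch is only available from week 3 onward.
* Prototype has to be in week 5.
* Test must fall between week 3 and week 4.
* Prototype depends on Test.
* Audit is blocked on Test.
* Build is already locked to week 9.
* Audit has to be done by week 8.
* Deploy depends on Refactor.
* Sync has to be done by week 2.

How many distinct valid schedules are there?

Splitting on Test: it can be week 3 (12), week 4 (8). Listing each branch's schedules as (Audit, Prototype, Launch, Deploy, Sync, Build, Triage, Refactor) by week number:
Test=week 3: (4,5,6,8,1,9,7,2) (4,5,6,8,2,9,7,1) (4,5,7,8,1,9,6,2) (4,5,7,8,2,9,6,1) (6,5,4,8,1,9,7,2) (6,5,4,8,2,9,7,1) (6,5,7,8,1,9,4,2) (6,5,7,8,2,9,4,1) (7,5,4,8,1,9,6,2) (7,5,4,8,2,9,6,1) (7,5,6,8,1,9,4,2) (7,5,6,8,2,9,4,1) — 12.
Test=week 4: (6,5,3,8,1,9,7,2) (6,5,3,8,2,9,7,1) (6,5,7,8,1,9,3,2) (6,5,7,8,2,9,3,1) (7,5,3,8,1,9,6,2) (7,5,3,8,2,9,6,1) (7,5,6,8,1,9,3,2) (7,5,6,8,2,9,3,1) — 8.
Summing: 12 + 8 = 20.

20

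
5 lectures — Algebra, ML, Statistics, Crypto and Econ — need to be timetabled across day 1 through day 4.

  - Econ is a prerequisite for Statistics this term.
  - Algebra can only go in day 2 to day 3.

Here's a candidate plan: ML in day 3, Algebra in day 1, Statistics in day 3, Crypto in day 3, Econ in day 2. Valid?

No. Algebra can only go in day 2 to day 3 is not satisfied.

Algebra can only go in day 2 to day 3 — violated.
Econ is a prerequisite for Statistics this term — holds.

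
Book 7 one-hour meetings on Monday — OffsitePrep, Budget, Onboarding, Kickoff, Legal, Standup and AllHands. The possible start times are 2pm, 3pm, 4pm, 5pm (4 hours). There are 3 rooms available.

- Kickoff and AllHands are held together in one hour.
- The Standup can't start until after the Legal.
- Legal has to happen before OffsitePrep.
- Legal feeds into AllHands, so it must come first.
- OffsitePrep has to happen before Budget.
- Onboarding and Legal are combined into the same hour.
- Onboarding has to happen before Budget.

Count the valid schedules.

Splitting on OffsitePrep: it can be 3pm (14), 4pm (9). Listing each branch's schedules as (Budget, Onboarding, Kickoff, Legal, Standup, AllHands):
OffsitePrep=3pm: (4pm,2pm,3pm,2pm,4pm,3pm) (4pm,2pm,3pm,2pm,5pm,3pm) (4pm,2pm,4pm,2pm,3pm,4pm) (4pm,2pm,4pm,2pm,5pm,4pm) (4pm,2pm,5pm,2pm,3pm,5pm) (4pm,2pm,5pm,2pm,4pm,5pm) (4pm,2pm,5pm,2pm,5pm,5pm) (5pm,2pm,3pm,2pm,4pm,3pm) (5pm,2pm,3pm,2pm,5pm,3pm) (5pm,2pm,4pm,2pm,3pm,4pm) (5pm,2pm,4pm,2pm,4pm,4pm) (5pm,2pm,4pm,2pm,5pm,4pm) (5pm,2pm,5pm,2pm,3pm,5pm) (5pm,2pm,5pm,2pm,4pm,5pm) — 14.
OffsitePrep=4pm: (5pm,2pm,3pm,2pm,3pm,3pm) (5pm,2pm,3pm,2pm,4pm,3pm) (5pm,2pm,3pm,2pm,5pm,3pm) (5pm,2pm,4pm,2pm,3pm,4pm) (5pm,2pm,4pm,2pm,5pm,4pm) (5pm,2pm,5pm,2pm,3pm,5pm) (5pm,2pm,5pm,2pm,4pm,5pm) (5pm,3pm,4pm,3pm,5pm,4pm) (5pm,3pm,5pm,3pm,4pm,5pm) — 9.
Summing: 14 + 9 = 23.

23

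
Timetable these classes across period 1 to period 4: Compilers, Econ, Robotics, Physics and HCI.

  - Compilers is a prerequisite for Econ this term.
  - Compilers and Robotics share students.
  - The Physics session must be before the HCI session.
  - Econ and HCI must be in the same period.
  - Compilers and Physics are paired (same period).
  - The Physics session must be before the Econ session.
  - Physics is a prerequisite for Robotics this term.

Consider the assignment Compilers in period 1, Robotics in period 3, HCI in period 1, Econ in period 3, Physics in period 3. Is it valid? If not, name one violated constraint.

Invalid. The Physics session must be before the HCI session.

Physics is a prerequisite for Robotics this term — violated.
Compilers and Physics are paired (same period) — violated.
Compilers is a prerequisite for Econ this term — holds.
The Physics session must be before the HCI session — violated.
The Physics session must be before the Econ session — violated.
Compilers and Robotics share students — holds.
Econ and HCI must be in the same period — violated.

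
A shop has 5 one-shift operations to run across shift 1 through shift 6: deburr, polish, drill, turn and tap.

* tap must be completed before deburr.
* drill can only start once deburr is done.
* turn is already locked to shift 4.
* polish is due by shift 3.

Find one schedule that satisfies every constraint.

polish=shift 1, deburr=shift 2, drill=shift 3, turn=shift 4, tap=shift 1

Checking: tap(shift 1) before deburr(shift 2); deburr(shift 2) before drill(shift 3); turn=shift 4 in [shift 4,shift 4]; polish=shift 1 in [shift 1,shift 3].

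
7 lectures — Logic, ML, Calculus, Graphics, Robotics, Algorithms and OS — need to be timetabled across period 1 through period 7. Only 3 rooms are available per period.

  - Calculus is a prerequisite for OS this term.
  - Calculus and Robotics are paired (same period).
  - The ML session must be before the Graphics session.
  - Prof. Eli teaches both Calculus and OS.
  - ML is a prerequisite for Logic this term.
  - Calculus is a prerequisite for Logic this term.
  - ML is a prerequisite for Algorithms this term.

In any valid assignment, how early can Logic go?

Precedence pushes Logic to at least period 2.
Logic at period 2 is achievable: Algorithms -> period 2; OS -> period 3; ML -> period 1; Robotics -> period 1; Graphics -> period 2; Logic -> period 2; Calculus -> period 1.

period 2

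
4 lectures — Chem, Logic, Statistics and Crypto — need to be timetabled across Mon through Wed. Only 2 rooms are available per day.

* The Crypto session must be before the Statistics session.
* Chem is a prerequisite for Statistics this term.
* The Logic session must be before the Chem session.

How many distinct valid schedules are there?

Enumerating: Logic in Mon, Chem in Tue, Crypto in Mon, Statistics in Wed | Crypto in Tue, Logic in Mon, Chem in Tue, Statistics in Wed.

2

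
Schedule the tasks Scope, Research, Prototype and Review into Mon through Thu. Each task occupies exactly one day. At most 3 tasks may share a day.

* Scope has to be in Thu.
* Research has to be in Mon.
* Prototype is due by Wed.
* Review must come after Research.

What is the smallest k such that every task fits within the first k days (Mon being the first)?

4

The precedence chain requires at least 2 distinct days.
With at most 3 per day and 4 tasks, at least 2 days are needed.
Scope can't be placed before Thu — that is day 4 counting from Mon — so the schedule must run through at least 4 days.
4 works (last occupied day: Thu): for example Research in Mon, Review in Tue, Prototype in Mon, Scope in Thu.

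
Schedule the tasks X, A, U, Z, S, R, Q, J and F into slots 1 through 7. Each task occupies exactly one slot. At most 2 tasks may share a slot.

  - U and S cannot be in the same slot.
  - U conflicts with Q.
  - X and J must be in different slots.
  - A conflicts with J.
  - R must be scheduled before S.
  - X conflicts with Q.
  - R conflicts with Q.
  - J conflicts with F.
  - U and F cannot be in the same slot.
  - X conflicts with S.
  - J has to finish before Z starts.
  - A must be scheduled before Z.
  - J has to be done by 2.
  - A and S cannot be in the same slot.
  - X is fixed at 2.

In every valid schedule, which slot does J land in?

J's window is 1–2.
X is fixed at 2, and J can't share a slot with X.
So J must be 1.

1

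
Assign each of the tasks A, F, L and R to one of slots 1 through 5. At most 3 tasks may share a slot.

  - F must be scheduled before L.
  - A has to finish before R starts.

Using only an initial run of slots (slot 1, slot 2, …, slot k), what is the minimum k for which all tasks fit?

The precedence chain requires at least 2 distinct slots.
With at most 3 per slot and 4 tasks, at least 2 slots are needed.
2 works (last occupied slot: 2): for example R=2; A=1; F=1; L=2.

2 slots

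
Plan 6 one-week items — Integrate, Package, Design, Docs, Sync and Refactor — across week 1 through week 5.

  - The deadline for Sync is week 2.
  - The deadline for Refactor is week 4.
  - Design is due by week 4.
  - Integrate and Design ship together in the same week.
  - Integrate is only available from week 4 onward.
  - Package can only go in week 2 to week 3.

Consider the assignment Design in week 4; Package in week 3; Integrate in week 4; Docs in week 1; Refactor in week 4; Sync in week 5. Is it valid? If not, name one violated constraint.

Package can only go in week 2 to week 3 — holds.
Integrate and Design ship together in the same week — holds.
The deadline for Refactor is week 4 — holds.
The deadline for Sync is week 2 — violated.
Integrate is only available from week 4 onward — holds.
Design is due by week 4 — holds.

No. The deadline for Sync is week 2 is not satisfied.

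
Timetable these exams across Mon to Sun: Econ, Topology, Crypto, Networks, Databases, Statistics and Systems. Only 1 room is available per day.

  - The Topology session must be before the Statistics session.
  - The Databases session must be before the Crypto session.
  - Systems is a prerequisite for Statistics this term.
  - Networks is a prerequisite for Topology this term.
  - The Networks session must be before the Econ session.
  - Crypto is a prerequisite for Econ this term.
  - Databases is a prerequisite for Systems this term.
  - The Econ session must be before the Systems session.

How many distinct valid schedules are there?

Splitting on Econ: it can be Thu (6), Fri (6). Listing each branch's schedules as (Topology, Crypto, Networks, Databases, Statistics, Systems):
Econ=Thu: (Fri,Tue,Wed,Mon,Sun,Sat) (Fri,Wed,Mon,Tue,Sun,Sat) (Fri,Wed,Tue,Mon,Sun,Sat) (Sat,Tue,Wed,Mon,Sun,Fri) (Sat,Wed,Mon,Tue,Sun,Fri) (Sat,Wed,Tue,Mon,Sun,Fri) — 6.
Econ=Fri: (Tue,Thu,Mon,Wed,Sun,Sat) (Wed,Thu,Mon,Tue,Sun,Sat) (Wed,Thu,Tue,Mon,Sun,Sat) (Thu,Tue,Wed,Mon,Sun,Sat) (Thu,Wed,Mon,Tue,Sun,Sat) (Thu,Wed,Tue,Mon,Sun,Sat) — 6.
Summing: 6 + 6 = 12.

12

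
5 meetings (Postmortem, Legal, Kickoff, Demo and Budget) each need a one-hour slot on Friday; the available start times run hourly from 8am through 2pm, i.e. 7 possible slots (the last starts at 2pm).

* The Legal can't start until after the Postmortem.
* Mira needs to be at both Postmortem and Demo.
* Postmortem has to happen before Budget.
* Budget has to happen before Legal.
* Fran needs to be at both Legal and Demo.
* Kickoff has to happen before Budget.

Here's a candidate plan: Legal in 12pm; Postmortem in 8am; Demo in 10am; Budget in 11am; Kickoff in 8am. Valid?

Yes, all constraints hold

Mira needs to be at both Postmortem and Demo — holds.
Kickoff has to happen before Budget — holds.
Fran needs to be at both Legal and Demo — holds.
Budget has to happen before Legal — holds.
The Legal can't start until after the Postmortem — holds.
Postmortem has to happen before Budget — holds.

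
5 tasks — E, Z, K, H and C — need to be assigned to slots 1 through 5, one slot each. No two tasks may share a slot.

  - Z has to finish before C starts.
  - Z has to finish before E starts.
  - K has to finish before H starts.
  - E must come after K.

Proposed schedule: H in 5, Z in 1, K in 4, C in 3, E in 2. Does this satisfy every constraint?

No two tasks may share a slot — holds.
K has to finish before H starts — holds.
Z has to finish before E starts — holds.
Z has to finish before C starts — holds.
E must come after K — violated.

Invalid. E must come after K.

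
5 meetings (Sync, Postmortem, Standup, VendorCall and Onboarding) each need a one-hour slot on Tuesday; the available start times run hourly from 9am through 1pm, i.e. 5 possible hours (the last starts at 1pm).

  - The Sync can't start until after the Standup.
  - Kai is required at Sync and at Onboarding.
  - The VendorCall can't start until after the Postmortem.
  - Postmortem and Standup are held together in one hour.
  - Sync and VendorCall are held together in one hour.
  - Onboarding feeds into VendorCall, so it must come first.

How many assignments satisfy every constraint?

Splitting on Sync: it can be 10am (1), 11am (4), 12pm (9), 1pm (16). Listing each branch's schedules as (Postmortem, Standup, VendorCall, Onboarding):
Sync=10am: (9am,9am,10am,9am) — 1.
Sync=11am: (9am,9am,11am,9am) (9am,9am,11am,10am) (10am,10am,11am,9am) (10am,10am,11am,10am) — 4.
Sync=12pm: (9am,9am,12pm,9am) (9am,9am,12pm,10am) (9am,9am,12pm,11am) (10am,10am,12pm,9am) (10am,10am,12pm,10am) (10am,10am,12pm,11am) (11am,11am,12pm,9am) (11am,11am,12pm,10am) (11am,11am,12pm,11am) — 9.
Sync=1pm: (9am,9am,1pm,9am) (9am,9am,1pm,10am) (9am,9am,1pm,11am) (9am,9am,1pm,12pm) (10am,10am,1pm,9am) (10am,10am,1pm,10am) (10am,10am,1pm,11am) (10am,10am,1pm,12pm) (11am,11am,1pm,9am) (11am,11am,1pm,10am) (11am,11am,1pm,11am) (11am,11am,1pm,12pm) (12pm,12pm,1pm,9am) (12pm,12pm,1pm,10am) (12pm,12pm,1pm,11am) (12pm,12pm,1pm,12pm) — 16.
Summing: 1 + 4 + 9 + 16 = 30.

30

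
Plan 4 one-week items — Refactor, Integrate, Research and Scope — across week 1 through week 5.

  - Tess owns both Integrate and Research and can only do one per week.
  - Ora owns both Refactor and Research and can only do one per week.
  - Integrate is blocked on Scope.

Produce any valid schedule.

Research -> week 3, Refactor -> week 1, Integrate -> week 2, Scope -> week 1

Checking: Scope(week 1) before Integrate(week 2); Refactor(week 1) != Research(week 3); Integrate(week 2) != Research(week 3).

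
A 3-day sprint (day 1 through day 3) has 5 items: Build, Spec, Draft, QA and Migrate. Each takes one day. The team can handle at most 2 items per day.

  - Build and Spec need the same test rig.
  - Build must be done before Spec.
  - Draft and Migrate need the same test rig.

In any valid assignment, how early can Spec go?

day 2

Precedence pushes Spec to at least day 2.
Spec at day 2 is achievable: Spec -> day 2, QA -> day 2, Build -> day 1, Draft -> day 1, Migrate -> day 3.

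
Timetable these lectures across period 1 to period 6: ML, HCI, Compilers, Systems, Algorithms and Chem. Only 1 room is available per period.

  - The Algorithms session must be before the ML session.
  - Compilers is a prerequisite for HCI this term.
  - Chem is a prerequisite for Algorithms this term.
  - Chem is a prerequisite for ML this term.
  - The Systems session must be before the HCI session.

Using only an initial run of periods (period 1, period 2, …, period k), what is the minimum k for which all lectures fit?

6 periods

The precedence chain requires at least 3 distinct periods.
With at most 1 per period and 6 lectures, at least 6 periods are needed.
6 works (last occupied period: period 6): for example HCI in period 6; Chem in period 1; ML in period 3; Compilers in period 4; Systems in period 5; Algorithms in period 2.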